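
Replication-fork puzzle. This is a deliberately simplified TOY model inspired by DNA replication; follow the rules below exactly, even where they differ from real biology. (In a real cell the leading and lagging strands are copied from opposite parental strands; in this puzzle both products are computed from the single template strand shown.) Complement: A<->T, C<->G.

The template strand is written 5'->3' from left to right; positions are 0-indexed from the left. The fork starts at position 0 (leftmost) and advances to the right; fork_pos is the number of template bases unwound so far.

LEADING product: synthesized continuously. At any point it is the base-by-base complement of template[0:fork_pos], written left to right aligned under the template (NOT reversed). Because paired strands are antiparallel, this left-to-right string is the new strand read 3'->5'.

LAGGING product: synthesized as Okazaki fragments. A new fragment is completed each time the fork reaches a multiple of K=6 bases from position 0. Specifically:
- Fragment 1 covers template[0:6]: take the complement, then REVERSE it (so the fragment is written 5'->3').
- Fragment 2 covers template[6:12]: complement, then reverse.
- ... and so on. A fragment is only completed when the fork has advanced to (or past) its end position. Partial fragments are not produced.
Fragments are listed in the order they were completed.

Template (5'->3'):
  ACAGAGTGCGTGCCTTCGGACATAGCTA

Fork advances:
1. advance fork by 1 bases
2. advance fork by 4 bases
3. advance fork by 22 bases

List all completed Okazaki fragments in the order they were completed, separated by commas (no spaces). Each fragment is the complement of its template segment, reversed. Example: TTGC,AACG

Step 1: advance 1 -> fork_pos = 0 + 1 = 1. Next multiple of 6 is 6 (not reached); still 0 fragment(s).
Step 2: advance 4 -> fork_pos = 1 + 4 = 5. Next multiple of 6 is 6 (not reached); still 0 fragment(s).
Step 3: advance 22 -> fork_pos = 5 + 22 = 27. Reached multiple(s) of 6: 6, 12, 18, 24 -> fragments 1-4 completed (4 total).
Final fork_pos = 27, so 4 fragment(s) are complete. Build each: template segment -> complement -> reverse.
Fragment 1: template[0:6] = ACAGAG -> complement TGTCTC -> reversed CTCTGT
Fragment 2: template[6:12] = TGCGTG -> complement ACGCAC -> reversed CACGCA
Fragment 3: template[12:18] = CCTTCG -> complement GGAAGC -> reversed CGAAGG
Fragment 4: template[18:24] = GACATA -> complement CTGTAT -> reversed TATGTC

Answer: CTCTGT,CACGCA,CGAAGG,TATGTC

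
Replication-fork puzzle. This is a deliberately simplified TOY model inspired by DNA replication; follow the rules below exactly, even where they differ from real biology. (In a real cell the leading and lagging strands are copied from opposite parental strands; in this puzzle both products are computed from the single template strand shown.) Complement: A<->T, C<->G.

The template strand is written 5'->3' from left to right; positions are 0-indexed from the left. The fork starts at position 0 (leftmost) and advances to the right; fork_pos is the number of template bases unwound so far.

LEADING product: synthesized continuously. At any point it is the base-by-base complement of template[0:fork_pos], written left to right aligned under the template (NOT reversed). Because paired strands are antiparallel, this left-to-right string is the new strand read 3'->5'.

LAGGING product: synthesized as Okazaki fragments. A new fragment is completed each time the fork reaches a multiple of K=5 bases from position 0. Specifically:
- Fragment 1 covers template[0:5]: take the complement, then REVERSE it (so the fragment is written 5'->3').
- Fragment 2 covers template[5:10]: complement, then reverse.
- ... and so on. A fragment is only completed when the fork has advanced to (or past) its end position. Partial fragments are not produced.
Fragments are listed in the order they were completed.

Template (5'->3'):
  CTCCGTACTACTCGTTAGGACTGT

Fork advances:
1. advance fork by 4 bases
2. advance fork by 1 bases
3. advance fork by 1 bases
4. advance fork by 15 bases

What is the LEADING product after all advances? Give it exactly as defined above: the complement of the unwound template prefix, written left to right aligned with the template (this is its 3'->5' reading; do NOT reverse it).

Step 1: advance 4 -> fork_pos = 0 + 4 = 4.
Step 2: advance 1 -> fork_pos = 4 + 1 = 5.
Step 3: advance 1 -> fork_pos = 5 + 1 = 6.
Step 4: advance 15 -> fork_pos = 6 + 15 = 21.
Unwound prefix: template[0:21] = CTCCGTACTACTCGTTAGGAC
Complement it base by base (A<->T, C<->G), keeping left-to-right order:
  [0:5] CTCCG -> GAGGC
  [5:10] TACTA -> ATGAT
  [10:15] CTCGT -> GAGCA
  [15:20] TAGGA -> ATCCT
  [20:21] C -> G
Concatenate: GAGGCATGATGAGCAATCCTG (length 21; written aligned with the template, i.e. 3'->5').

Answer: GAGGCATGATGAGCAATCCTG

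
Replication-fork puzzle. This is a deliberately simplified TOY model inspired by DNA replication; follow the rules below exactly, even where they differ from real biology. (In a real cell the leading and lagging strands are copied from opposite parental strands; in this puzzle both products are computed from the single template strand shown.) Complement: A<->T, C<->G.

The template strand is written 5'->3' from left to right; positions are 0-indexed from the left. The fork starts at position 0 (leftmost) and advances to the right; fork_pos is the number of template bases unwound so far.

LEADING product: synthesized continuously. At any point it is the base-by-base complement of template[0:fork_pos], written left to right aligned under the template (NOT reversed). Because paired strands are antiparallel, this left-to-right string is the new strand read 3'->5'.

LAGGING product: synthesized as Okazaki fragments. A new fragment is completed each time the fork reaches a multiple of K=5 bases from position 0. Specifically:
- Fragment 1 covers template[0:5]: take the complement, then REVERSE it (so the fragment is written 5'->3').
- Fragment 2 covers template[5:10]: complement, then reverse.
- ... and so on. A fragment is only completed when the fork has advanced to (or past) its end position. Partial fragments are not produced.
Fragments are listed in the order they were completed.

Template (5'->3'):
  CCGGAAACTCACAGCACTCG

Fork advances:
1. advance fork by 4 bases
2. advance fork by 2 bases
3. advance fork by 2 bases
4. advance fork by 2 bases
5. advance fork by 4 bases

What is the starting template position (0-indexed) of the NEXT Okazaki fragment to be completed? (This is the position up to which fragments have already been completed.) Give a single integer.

Answer: 10

Derivation:
Step 1: advance 4 -> fork_pos = 0 + 4 = 4. Next multiple of 5 is 5 (not reached); still 0 fragment(s).
Step 2: advance 2 -> fork_pos = 4 + 2 = 6. Reached multiple(s) of 5: 5 -> fragment 1 completed (1 total).
Step 3: advance 2 -> fork_pos = 6 + 2 = 8. Next multiple of 5 is 10 (not reached); still 1 fragment(s).
Step 4: advance 2 -> fork_pos = 8 + 2 = 10. Reached multiple(s) of 5: 10 -> fragment 2 completed (2 total).
Step 5: advance 4 -> fork_pos = 10 + 4 = 14. Next multiple of 5 is 15 (not reached); still 2 fragment(s).
2 fragment(s) completed, covering template[0:10] (2 x 5 = 10). The next fragment, fragment 3, covers template[10:15], so it starts at position 10.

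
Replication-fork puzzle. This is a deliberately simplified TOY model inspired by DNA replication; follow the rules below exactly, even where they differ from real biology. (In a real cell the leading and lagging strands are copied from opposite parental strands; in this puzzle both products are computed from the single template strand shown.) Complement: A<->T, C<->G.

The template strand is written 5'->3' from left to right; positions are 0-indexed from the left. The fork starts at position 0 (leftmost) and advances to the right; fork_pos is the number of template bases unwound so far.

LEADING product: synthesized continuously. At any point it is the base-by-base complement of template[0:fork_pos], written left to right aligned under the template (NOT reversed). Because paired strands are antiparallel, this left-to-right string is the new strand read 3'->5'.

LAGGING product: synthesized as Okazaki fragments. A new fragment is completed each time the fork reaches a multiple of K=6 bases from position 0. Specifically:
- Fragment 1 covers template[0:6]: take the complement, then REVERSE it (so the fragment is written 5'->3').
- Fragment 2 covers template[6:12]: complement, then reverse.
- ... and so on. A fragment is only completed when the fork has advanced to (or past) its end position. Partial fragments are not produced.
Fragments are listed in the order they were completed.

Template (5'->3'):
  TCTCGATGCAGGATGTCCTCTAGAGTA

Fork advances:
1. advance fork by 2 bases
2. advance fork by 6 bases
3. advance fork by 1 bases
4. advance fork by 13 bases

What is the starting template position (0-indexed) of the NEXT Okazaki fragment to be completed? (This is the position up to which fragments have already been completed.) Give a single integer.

Answer: 18

Derivation:
Step 1: advance 2 -> fork_pos = 0 + 2 = 2. Next multiple of 6 is 6 (not reached); still 0 fragment(s).
Step 2: advance 6 -> fork_pos = 2 + 6 = 8. Reached multiple(s) of 6: 6 -> fragment 1 completed (1 total).
Step 3: advance 1 -> fork_pos = 8 + 1 = 9. Next multiple of 6 is 12 (not reached); still 1 fragment(s).
Step 4: advance 13 -> fork_pos = 9 + 13 = 22. Reached multiple(s) of 6: 12, 18 -> fragments 2-3 completed (3 total).
3 fragment(s) completed, covering template[0:18] (3 x 6 = 18). The next fragment, fragment 4, covers template[18:24], so it starts at position 18.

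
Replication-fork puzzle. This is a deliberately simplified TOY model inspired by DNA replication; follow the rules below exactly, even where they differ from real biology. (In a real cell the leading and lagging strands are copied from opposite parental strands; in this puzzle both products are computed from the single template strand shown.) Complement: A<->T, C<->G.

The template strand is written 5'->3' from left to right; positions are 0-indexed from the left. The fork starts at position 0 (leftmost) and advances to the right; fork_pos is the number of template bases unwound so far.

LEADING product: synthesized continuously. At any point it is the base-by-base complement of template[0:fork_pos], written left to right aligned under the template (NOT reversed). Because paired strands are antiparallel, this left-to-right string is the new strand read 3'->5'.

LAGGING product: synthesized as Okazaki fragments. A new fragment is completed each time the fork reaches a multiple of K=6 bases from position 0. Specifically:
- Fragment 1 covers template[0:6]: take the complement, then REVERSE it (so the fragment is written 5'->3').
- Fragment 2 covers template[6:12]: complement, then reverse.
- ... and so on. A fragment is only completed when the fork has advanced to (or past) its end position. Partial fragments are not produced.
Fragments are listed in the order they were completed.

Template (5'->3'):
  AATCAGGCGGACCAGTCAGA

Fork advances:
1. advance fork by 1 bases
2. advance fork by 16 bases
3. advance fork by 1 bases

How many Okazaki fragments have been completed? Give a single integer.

Answer: 3

Derivation:
Step 1: advance 1 -> fork_pos = 0 + 1 = 1. Next multiple of 6 is 6 (not reached); still 0 fragment(s).
Step 2: advance 16 -> fork_pos = 1 + 16 = 17. Reached multiple(s) of 6: 6, 12 -> fragments 1-2 completed (2 total).
Step 3: advance 1 -> fork_pos = 17 + 1 = 18. Reached multiple(s) of 6: 18 -> fragment 3 completed (3 total).
Check: final fork_pos = 18; the multiples of 6 that are <= 18 are 6..18 -> 18 // 6 = 3 completed fragment(s).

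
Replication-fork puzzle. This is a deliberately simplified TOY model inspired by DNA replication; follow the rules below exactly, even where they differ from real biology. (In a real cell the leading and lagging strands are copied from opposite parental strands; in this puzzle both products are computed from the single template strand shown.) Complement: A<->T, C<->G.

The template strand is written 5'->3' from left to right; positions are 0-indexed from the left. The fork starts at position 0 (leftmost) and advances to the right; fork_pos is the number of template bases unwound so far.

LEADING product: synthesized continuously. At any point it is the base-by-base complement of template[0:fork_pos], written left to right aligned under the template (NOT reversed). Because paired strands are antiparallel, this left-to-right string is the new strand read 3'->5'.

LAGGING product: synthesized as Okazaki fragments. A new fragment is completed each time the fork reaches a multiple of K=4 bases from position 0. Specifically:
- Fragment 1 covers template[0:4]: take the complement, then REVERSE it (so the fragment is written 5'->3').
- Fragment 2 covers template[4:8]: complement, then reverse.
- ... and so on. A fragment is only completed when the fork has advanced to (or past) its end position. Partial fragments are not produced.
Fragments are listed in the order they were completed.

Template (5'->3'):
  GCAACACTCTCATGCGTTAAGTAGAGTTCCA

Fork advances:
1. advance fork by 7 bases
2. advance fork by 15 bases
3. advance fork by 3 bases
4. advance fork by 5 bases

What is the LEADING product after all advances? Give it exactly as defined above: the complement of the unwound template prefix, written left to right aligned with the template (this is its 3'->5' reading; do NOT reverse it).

Step 1: advance 7 -> fork_pos = 0 + 7 = 7.
Step 2: advance 15 -> fork_pos = 7 + 15 = 22.
Step 3: advance 3 -> fork_pos = 22 + 3 = 25.
Step 4: advance 5 -> fork_pos = 25 + 5 = 30.
Unwound prefix: template[0:30] = GCAACACTCTCATGCGTTAAGTAGAGTTCC
Complement it base by base (A<->T, C<->G), keeping left-to-right order:
  [0:5] GCAAC -> CGTTG
  [5:10] ACTCT -> TGAGA
  [10:15] CATGC -> GTACG
  [15:20] GTTAA -> CAATT
  [20:25] GTAGA -> CATCT
  [25:30] GTTCC -> CAAGG
Concatenate: CGTTGTGAGAGTACGCAATTCATCTCAAGG (length 30; written aligned with the template, i.e. 3'->5').

Answer: CGTTGTGAGAGTACGCAATTCATCTCAAGG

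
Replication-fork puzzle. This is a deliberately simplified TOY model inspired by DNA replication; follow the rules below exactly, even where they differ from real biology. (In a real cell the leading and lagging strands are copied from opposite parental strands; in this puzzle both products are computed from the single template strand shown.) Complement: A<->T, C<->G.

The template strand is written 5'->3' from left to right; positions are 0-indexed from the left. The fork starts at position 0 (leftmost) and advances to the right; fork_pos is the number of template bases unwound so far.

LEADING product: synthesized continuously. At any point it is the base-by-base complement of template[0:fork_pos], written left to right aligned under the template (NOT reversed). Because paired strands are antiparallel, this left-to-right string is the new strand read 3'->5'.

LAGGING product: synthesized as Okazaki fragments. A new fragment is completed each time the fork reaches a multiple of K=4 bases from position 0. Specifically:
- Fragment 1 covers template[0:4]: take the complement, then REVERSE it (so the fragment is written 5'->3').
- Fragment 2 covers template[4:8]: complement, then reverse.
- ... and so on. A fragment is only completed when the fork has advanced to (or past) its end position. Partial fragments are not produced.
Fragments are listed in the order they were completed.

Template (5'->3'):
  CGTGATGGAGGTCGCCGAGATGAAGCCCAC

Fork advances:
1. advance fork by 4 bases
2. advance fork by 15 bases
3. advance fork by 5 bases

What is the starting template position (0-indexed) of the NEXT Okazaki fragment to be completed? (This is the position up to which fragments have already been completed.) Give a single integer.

Step 1: advance 4 -> fork_pos = 0 + 4 = 4. Reached multiple(s) of 4: 4 -> fragment 1 completed (1 total).
Step 2: advance 15 -> fork_pos = 4 + 15 = 19. Reached multiple(s) of 4: 8, 12, 16 -> fragments 2-4 completed (4 total).
Step 3: advance 5 -> fork_pos = 19 + 5 = 24. Reached multiple(s) of 4: 20, 24 -> fragments 5-6 completed (6 total).
6 fragment(s) completed, covering template[0:24] (6 x 4 = 24). The next fragment, fragment 7, covers template[24:28], so it starts at position 24.

Answer: 24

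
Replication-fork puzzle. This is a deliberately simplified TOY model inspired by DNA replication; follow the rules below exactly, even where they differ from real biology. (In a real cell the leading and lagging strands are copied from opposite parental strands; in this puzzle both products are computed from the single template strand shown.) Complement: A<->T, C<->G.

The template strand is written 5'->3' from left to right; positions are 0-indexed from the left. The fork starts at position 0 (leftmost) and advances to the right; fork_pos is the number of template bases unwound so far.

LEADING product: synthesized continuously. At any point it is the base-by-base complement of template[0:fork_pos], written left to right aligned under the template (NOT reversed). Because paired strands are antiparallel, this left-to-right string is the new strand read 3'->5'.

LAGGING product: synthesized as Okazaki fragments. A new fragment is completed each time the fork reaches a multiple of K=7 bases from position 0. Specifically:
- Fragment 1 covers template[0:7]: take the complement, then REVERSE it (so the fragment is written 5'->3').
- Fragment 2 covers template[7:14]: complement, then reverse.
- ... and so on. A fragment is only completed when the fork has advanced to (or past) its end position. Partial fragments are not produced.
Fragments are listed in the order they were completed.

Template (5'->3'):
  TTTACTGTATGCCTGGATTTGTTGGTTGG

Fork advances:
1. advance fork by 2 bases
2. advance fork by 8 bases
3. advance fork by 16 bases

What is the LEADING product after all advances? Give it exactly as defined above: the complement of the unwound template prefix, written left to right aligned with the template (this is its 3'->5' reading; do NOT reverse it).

Answer: AAATGACATACGGACCTAAACAACCA

Derivation:
Step 1: advance 2 -> fork_pos = 0 + 2 = 2.
Step 2: advance 8 -> fork_pos = 2 + 8 = 10.
Step 3: advance 16 -> fork_pos = 10 + 16 = 26.
Unwound prefix: template[0:26] = TTTACTGTATGCCTGGATTTGTTGGT
Complement it base by base (A<->T, C<->G), keeping left-to-right order:
  [0:5] TTTAC -> AAATG
  [5:10] TGTAT -> ACATA
  [10:15] GCCTG -> CGGAC
  [15:20] GATTT -> CTAAA
  [20:25] GTTGG -> CAACC
  [25:26] T -> A
Concatenate: AAATGACATACGGACCTAAACAACCA (length 26; written aligned with the template, i.e. 3'->5').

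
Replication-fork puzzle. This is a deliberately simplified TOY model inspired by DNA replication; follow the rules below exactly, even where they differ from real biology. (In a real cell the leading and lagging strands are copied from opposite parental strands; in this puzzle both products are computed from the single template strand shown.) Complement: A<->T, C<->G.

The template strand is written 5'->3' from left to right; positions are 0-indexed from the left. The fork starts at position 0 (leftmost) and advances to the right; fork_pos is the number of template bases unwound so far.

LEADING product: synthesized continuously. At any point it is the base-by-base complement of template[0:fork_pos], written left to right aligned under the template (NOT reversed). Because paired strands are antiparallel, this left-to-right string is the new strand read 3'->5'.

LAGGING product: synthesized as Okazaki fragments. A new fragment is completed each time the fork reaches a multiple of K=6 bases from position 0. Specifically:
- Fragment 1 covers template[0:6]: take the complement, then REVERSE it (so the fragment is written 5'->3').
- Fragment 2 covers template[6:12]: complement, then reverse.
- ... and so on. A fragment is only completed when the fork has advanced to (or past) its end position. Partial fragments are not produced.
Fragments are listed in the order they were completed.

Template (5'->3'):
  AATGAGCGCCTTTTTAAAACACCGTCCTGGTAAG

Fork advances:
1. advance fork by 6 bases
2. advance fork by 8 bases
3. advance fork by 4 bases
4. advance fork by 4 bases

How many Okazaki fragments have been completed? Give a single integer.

Answer: 3

Derivation:
Step 1: advance 6 -> fork_pos = 0 + 6 = 6. Reached multiple(s) of 6: 6 -> fragment 1 completed (1 total).
Step 2: advance 8 -> fork_pos = 6 + 8 = 14. Reached multiple(s) of 6: 12 -> fragment 2 completed (2 total).
Step 3: advance 4 -> fork_pos = 14 + 4 = 18. Reached multiple(s) of 6: 18 -> fragment 3 completed (3 total).
Step 4: advance 4 -> fork_pos = 18 + 4 = 22. Next multiple of 6 is 24 (not reached); still 3 fragment(s).
Check: final fork_pos = 22; the multiples of 6 that are <= 22 are 6..18 -> 22 // 6 = 3 completed fragment(s).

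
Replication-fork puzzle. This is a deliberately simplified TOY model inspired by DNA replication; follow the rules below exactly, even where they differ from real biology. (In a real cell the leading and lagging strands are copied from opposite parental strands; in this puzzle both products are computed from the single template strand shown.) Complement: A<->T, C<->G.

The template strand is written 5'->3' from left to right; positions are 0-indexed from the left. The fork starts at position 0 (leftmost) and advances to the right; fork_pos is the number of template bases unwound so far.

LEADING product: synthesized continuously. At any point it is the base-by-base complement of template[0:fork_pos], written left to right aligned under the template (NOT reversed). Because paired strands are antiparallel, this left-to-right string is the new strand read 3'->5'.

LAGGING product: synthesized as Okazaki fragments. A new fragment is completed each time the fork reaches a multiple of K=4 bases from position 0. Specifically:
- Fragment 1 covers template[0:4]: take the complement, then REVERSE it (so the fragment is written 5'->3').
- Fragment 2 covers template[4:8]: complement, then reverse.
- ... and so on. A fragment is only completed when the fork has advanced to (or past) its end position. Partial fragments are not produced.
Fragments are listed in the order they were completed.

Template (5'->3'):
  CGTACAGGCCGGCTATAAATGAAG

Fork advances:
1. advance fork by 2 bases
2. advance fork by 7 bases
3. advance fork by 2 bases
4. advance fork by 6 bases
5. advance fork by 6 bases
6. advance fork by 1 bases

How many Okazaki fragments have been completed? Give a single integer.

Answer: 6

Derivation:
Step 1: advance 2 -> fork_pos = 0 + 2 = 2. Next multiple of 4 is 4 (not reached); still 0 fragment(s).
Step 2: advance 7 -> fork_pos = 2 + 7 = 9. Reached multiple(s) of 4: 4, 8 -> fragments 1-2 completed (2 total).
Step 3: advance 2 -> fork_pos = 9 + 2 = 11. Next multiple of 4 is 12 (not reached); still 2 fragment(s).
Step 4: advance 6 -> fork_pos = 11 + 6 = 17. Reached multiple(s) of 4: 12, 16 -> fragments 3-4 completed (4 total).
Step 5: advance 6 -> fork_pos = 17 + 6 = 23. Reached multiple(s) of 4: 20 -> fragment 5 completed (5 total).
Step 6: advance 1 -> fork_pos = 23 + 1 = 24. Reached multiple(s) of 4: 24 -> fragment 6 completed (6 total).
Check: final fork_pos = 24; the multiples of 4 that are <= 24 are 4..24 -> 24 // 4 = 6 completed fragment(s).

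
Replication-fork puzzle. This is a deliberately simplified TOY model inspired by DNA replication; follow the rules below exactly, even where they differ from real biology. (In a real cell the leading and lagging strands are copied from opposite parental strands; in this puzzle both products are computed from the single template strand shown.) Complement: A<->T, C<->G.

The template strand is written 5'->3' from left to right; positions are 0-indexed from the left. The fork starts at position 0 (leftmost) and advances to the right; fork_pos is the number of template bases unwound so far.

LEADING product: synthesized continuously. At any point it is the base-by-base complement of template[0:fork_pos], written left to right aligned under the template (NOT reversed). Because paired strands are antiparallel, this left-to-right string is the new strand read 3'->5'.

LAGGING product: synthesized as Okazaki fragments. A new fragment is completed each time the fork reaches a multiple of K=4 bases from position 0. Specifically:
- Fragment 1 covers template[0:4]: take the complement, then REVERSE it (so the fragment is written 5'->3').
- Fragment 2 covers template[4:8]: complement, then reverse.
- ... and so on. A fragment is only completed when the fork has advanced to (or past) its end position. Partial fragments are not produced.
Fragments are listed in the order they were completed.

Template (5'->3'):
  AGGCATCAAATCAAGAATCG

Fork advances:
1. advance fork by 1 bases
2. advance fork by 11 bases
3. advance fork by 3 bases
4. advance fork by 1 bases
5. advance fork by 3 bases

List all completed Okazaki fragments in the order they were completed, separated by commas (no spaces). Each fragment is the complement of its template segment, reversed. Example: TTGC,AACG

Answer: GCCT,TGAT,GATT,TCTT

Derivation:
Step 1: advance 1 -> fork_pos = 0 + 1 = 1. Next multiple of 4 is 4 (not reached); still 0 fragment(s).
Step 2: advance 11 -> fork_pos = 1 + 11 = 12. Reached multiple(s) of 4: 4, 8, 12 -> fragments 1-3 completed (3 total).
Step 3: advance 3 -> fork_pos = 12 + 3 = 15. Next multiple of 4 is 16 (not reached); still 3 fragment(s).
Step 4: advance 1 -> fork_pos = 15 + 1 = 16. Reached multiple(s) of 4: 16 -> fragment 4 completed (4 total).
Step 5: advance 3 -> fork_pos = 16 + 3 = 19. Next multiple of 4 is 20 (not reached); still 4 fragment(s).
Final fork_pos = 19, so 4 fragment(s) are complete. Build each: template segment -> complement -> reverse.
Fragment 1: template[0:4] = AGGC -> complement TCCG -> reversed GCCT
Fragment 2: template[4:8] = ATCA -> complement TAGT -> reversed TGAT
Fragment 3: template[8:12] = AATC -> complement TTAG -> reversed GATT
Fragment 4: template[12:16] = AAGA -> complement TTCT -> reversed TCTT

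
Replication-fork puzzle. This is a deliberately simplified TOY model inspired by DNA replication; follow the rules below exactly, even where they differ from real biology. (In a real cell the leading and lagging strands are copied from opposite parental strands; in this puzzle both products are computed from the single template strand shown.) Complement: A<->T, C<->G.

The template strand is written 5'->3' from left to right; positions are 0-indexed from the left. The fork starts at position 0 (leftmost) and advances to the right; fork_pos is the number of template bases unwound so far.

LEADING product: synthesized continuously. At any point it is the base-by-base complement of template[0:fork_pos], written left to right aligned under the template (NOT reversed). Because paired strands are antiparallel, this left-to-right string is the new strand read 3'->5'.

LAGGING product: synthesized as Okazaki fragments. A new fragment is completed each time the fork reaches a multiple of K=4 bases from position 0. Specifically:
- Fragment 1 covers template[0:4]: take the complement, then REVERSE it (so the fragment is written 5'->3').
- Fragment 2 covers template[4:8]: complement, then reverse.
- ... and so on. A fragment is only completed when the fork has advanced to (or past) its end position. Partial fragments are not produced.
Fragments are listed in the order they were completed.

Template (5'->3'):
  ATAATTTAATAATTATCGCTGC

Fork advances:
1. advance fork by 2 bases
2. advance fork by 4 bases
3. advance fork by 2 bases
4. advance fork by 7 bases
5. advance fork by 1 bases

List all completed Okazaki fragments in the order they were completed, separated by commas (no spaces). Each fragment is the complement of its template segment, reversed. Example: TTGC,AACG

Answer: TTAT,TAAA,TTAT,ATAA

Derivation:
Step 1: advance 2 -> fork_pos = 0 + 2 = 2. Next multiple of 4 is 4 (not reached); still 0 fragment(s).
Step 2: advance 4 -> fork_pos = 2 + 4 = 6. Reached multiple(s) of 4: 4 -> fragment 1 completed (1 total).
Step 3: advance 2 -> fork_pos = 6 + 2 = 8. Reached multiple(s) of 4: 8 -> fragment 2 completed (2 total).
Step 4: advance 7 -> fork_pos = 8 + 7 = 15. Reached multiple(s) of 4: 12 -> fragment 3 completed (3 total).
Step 5: advance 1 -> fork_pos = 15 + 1 = 16. Reached multiple(s) of 4: 16 -> fragment 4 completed (4 total).
Final fork_pos = 16, so 4 fragment(s) are complete. Build each: template segment -> complement -> reverse.
Fragment 1: template[0:4] = ATAA -> complement TATT -> reversed TTAT
Fragment 2: template[4:8] = TTTA -> complement AAAT -> reversed TAAA
Fragment 3: template[8:12] = ATAA -> complement TATT -> reversed TTAT
Fragment 4: template[12:16] = TTAT -> complement AATA -> reversed ATAA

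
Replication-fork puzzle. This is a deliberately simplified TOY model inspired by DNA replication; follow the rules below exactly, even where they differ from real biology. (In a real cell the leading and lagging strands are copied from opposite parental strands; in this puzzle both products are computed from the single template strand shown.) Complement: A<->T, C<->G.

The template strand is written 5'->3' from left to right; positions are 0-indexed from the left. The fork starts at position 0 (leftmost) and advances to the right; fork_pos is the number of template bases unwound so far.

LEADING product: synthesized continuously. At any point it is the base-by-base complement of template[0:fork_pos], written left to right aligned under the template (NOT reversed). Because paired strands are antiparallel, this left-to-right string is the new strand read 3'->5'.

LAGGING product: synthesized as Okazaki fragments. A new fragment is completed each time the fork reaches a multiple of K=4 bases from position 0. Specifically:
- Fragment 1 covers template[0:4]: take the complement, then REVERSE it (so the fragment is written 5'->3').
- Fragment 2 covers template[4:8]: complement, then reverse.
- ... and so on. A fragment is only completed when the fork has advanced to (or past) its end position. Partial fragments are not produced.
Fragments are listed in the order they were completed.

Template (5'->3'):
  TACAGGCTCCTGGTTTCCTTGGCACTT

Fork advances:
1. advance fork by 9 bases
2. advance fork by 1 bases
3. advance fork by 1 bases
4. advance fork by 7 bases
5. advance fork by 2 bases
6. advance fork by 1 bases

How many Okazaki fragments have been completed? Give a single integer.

Answer: 5

Derivation:
Step 1: advance 9 -> fork_pos = 0 + 9 = 9. Reached multiple(s) of 4: 4, 8 -> fragments 1-2 completed (2 total).
Step 2: advance 1 -> fork_pos = 9 + 1 = 10. Next multiple of 4 is 12 (not reached); still 2 fragment(s).
Step 3: advance 1 -> fork_pos = 10 + 1 = 11. Next multiple of 4 is 12 (not reached); still 2 fragment(s).
Step 4: advance 7 -> fork_pos = 11 + 7 = 18. Reached multiple(s) of 4: 12, 16 -> fragments 3-4 completed (4 total).
Step 5: advance 2 -> fork_pos = 18 + 2 = 20. Reached multiple(s) of 4: 20 -> fragment 5 completed (5 total).
Step 6: advance 1 -> fork_pos = 20 + 1 = 21. Next multiple of 4 is 24 (not reached); still 5 fragment(s).
Check: final fork_pos = 21; the multiples of 4 that are <= 21 are 4..20 -> 21 // 4 = 5 completed fragment(s).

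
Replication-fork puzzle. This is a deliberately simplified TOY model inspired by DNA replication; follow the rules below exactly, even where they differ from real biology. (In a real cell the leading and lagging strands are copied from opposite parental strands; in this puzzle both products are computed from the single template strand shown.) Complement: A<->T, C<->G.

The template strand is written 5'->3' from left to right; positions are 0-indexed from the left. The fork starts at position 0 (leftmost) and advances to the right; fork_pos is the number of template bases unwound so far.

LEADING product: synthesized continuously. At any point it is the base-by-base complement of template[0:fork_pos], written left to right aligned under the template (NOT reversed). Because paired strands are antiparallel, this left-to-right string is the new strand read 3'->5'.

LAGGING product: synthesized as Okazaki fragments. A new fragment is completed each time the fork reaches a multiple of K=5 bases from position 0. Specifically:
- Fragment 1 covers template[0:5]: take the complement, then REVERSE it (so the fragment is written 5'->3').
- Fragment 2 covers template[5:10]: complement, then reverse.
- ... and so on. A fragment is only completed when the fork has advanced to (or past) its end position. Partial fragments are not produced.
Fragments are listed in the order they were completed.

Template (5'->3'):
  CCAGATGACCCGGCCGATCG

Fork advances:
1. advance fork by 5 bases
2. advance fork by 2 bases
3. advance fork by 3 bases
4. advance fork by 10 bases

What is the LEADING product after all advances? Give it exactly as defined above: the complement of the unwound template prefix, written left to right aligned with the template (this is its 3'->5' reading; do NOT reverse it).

Answer: GGTCTACTGGGCCGGCTAGC

Derivation:
Step 1: advance 5 -> fork_pos = 0 + 5 = 5.
Step 2: advance 2 -> fork_pos = 5 + 2 = 7.
Step 3: advance 3 -> fork_pos = 7 + 3 = 10.
Step 4: advance 10 -> fork_pos = 10 + 10 = 20.
Unwound prefix: template[0:20] = CCAGATGACCCGGCCGATCG
Complement it base by base (A<->T, C<->G), keeping left-to-right order:
  [0:5] CCAGA -> GGTCT
  [5:10] TGACC -> ACTGG
  [10:15] CGGCC -> GCCGG
  [15:20] GATCG -> CTAGC
Concatenate: GGTCTACTGGGCCGGCTAGC (length 20; written aligned with the template, i.e. 3'->5').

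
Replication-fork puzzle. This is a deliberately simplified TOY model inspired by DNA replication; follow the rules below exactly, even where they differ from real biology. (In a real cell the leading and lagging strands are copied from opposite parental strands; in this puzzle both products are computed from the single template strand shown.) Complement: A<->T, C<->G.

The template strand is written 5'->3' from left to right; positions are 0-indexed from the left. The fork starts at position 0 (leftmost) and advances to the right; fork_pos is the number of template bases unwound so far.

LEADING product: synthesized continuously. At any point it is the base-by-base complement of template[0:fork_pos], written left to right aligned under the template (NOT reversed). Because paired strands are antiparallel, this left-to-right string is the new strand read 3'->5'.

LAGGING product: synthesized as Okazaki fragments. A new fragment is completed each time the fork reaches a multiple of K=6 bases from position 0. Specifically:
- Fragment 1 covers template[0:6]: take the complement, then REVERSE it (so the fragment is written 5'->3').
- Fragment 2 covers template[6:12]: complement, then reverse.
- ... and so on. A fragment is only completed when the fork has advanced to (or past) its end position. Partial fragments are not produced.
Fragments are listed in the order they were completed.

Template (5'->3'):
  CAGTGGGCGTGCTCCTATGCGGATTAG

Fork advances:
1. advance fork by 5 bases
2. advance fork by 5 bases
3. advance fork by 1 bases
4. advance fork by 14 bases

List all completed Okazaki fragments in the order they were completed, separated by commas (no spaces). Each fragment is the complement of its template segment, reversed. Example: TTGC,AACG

Answer: CCACTG,GCACGC,ATAGGA,ATCCGC

Derivation:
Step 1: advance 5 -> fork_pos = 0 + 5 = 5. Next multiple of 6 is 6 (not reached); still 0 fragment(s).
Step 2: advance 5 -> fork_pos = 5 + 5 = 10. Reached multiple(s) of 6: 6 -> fragment 1 completed (1 total).
Step 3: advance 1 -> fork_pos = 10 + 1 = 11. Next multiple of 6 is 12 (not reached); still 1 fragment(s).
Step 4: advance 14 -> fork_pos = 11 + 14 = 25. Reached multiple(s) of 6: 12, 18, 24 -> fragments 2-4 completed (4 total).
Final fork_pos = 25, so 4 fragment(s) are complete. Build each: template segment -> complement -> reverse.
Fragment 1: template[0:6] = CAGTGG -> complement GTCACC -> reversed CCACTG
Fragment 2: template[6:12] = GCGTGC -> complement CGCACG -> reversed GCACGC
Fragment 3: template[12:18] = TCCTAT -> complement AGGATA -> reversed ATAGGA
Fragment 4: template[18:24] = GCGGAT -> complement CGCCTA -> reversed ATCCGC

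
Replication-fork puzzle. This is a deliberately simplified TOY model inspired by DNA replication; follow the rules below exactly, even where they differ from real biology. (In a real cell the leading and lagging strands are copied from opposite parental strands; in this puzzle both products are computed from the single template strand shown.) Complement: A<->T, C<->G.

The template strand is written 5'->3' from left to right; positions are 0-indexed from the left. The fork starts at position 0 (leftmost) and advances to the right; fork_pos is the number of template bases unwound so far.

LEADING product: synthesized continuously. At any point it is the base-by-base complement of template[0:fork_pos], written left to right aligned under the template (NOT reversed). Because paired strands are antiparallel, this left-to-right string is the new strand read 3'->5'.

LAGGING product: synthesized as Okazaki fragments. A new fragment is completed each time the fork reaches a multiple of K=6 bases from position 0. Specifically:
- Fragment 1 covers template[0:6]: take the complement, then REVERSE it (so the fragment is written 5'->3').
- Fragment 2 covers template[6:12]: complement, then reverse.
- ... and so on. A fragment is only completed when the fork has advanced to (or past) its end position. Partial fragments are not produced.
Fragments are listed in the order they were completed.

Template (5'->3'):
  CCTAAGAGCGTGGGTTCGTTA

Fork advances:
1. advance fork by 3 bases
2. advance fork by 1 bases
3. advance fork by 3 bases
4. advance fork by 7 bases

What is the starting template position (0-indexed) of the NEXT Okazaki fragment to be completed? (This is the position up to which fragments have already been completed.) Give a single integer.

Answer: 12

Derivation:
Step 1: advance 3 -> fork_pos = 0 + 3 = 3. Next multiple of 6 is 6 (not reached); still 0 fragment(s).
Step 2: advance 1 -> fork_pos = 3 + 1 = 4. Next multiple of 6 is 6 (not reached); still 0 fragment(s).
Step 3: advance 3 -> fork_pos = 4 + 3 = 7. Reached multiple(s) of 6: 6 -> fragment 1 completed (1 total).
Step 4: advance 7 -> fork_pos = 7 + 7 = 14. Reached multiple(s) of 6: 12 -> fragment 2 completed (2 total).
2 fragment(s) completed, covering template[0:12] (2 x 6 = 12). The next fragment, fragment 3, covers template[12:18], so it starts at position 12.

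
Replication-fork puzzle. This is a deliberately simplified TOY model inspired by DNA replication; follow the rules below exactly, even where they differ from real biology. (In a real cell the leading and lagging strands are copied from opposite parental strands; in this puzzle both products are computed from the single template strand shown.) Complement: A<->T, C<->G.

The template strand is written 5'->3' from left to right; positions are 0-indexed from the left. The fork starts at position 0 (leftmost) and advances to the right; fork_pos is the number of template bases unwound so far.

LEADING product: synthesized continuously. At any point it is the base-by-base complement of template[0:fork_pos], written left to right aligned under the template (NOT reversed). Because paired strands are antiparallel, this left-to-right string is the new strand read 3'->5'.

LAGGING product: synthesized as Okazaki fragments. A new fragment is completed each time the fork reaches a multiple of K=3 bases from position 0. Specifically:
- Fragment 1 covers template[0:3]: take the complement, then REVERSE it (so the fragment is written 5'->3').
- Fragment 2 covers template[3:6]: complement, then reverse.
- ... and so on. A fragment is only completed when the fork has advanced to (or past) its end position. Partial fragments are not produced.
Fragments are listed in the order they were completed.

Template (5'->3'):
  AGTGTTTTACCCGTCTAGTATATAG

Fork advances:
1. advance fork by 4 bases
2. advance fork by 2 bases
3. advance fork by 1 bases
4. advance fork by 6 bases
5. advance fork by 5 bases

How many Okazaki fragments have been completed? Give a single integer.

Step 1: advance 4 -> fork_pos = 0 + 4 = 4. Reached multiple(s) of 3: 3 -> fragment 1 completed (1 total).
Step 2: advance 2 -> fork_pos = 4 + 2 = 6. Reached multiple(s) of 3: 6 -> fragment 2 completed (2 total).
Step 3: advance 1 -> fork_pos = 6 + 1 = 7. Next multiple of 3 is 9 (not reached); still 2 fragment(s).
Step 4: advance 6 -> fork_pos = 7 + 6 = 13. Reached multiple(s) of 3: 9, 12 -> fragments 3-4 completed (4 total).
Step 5: advance 5 -> fork_pos = 13 + 5 = 18. Reached multiple(s) of 3: 15, 18 -> fragments 5-6 completed (6 total).
Check: final fork_pos = 18; the multiples of 3 that are <= 18 are 3..18 -> 18 // 3 = 6 completed fragment(s).

Answer: 6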